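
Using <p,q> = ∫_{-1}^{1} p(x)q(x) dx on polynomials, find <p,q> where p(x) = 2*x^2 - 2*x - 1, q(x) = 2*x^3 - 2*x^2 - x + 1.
<p,q> = -6/5

Expand the product: p(x)·q(x) = 4*x^5 - 8*x^4 + 6*x^2 - x - 1.
∫_{-1}^{1} of each monomial x^k gives [2/(k+1) if k even, 0 if k odd]. Integrating term-by-term (or equivalently evaluating the antiderivative F(x) = 2*x^6/3 - 8*x^5/5 + 2*x^3 - x^2/2 - x at the endpoints):
  F(1) − F(−1) = -13/30 − (23/30) = -6/5.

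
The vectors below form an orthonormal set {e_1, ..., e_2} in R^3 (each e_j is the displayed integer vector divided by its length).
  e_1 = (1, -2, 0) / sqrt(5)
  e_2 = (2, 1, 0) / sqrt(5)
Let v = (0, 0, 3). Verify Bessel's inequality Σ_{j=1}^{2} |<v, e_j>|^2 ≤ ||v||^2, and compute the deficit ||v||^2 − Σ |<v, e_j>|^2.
Σ |<v, e_j>|^2 = 0; ||v||^2 = 9; deficit = 9

Write each e_j = u_j / sqrt(<u_j, u_j>) where u_j is the displayed integer vector. Then <v, e_j> = <v, u_j> / sqrt(<u_j, u_j>), so |<v, e_j>|^2 = <v, u_j>^2 / <u_j, u_j>.
Coefficients: <v, e_1> = 0/sqrt(5), <v, e_2> = 0/sqrt(5).
Square and sum: Σ |<v, e_j>|^2 = 0.
Compute ||v||^2 = v·v = 9.
Deficit = 9 − 0 = 9 ≥ 0, confirming Bessel's inequality. (The deficit equals ||v − Σ <v,e_j> e_j||^2, the squared distance from v to span{e_j}.)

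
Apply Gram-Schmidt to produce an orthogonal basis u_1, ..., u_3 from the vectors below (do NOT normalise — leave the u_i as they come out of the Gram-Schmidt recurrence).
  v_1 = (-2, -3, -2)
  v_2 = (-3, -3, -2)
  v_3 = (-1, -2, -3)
Orthogonal basis:
  u_1 = (-2, -3, -2)
  u_2 = (-13/17, 6/17, 4/17)
  u_3 = (0, 10/13, -15/13)

Apply the Gram-Schmidt recurrence
  u_1 = v_1
  u_i = v_i − Σ_{j<i} ((v_i · u_j) / (u_j · u_j)) · u_j.

Step by step this gives:
  u_1 = (-2, -3, -2)
  u_2 = (-13/17, 6/17, 4/17)
  u_3 = (0, 10/13, -15/13)

Orthogonality check:
  u_2 · u_1 = 0 (should be 0)
  u_3 · u_1 = 0 (should be 0)
  u_3 · u_2 = 0 (should be 0)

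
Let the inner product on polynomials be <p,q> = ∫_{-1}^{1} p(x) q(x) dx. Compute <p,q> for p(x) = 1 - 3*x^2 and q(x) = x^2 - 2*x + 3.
<p,q> = -8/15

Expand the product: p(x)·q(x) = -3*x^4 + 6*x^3 - 8*x^2 - 2*x + 3.
∫_{-1}^{1} of each monomial x^k gives [2/(k+1) if k even, 0 if k odd]. Integrating term-by-term (or equivalently evaluating the antiderivative F(x) = -3*x^5/5 + 3*x^4/2 - 8*x^3/3 - x^2 + 3*x at the endpoints):
  F(1) − F(−1) = 7/30 − (23/30) = -8/15.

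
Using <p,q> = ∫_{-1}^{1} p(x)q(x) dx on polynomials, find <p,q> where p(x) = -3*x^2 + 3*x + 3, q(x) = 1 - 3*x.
<p,q> = -2

Expand the product: p(x)·q(x) = 9*x^3 - 12*x^2 - 6*x + 3.
∫_{-1}^{1} of each monomial x^k gives [2/(k+1) if k even, 0 if k odd]. Integrating term-by-term (or equivalently evaluating the antiderivative F(x) = 9*x^4/4 - 4*x^3 - 3*x^2 + 3*x at the endpoints):
  F(1) − F(−1) = -7/4 − (1/4) = -2.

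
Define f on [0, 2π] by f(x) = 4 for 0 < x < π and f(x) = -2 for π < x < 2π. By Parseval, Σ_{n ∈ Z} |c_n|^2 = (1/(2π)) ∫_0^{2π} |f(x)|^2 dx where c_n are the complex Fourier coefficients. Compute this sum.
Σ |c_n|^2 = 10

Parseval equates the L^2 energy of f (normalised by 1/(2π)) with the ℓ^2 sum of its Fourier coefficients: (1/(2π)) ∫_0^{2π} |f|^2 = Σ |c_n|^2.
Compute the left side: (1/(2π)) [∫_0^π 4^2 dx + ∫_π^{2π} (-2)^2 dx] = (1/(2π)) · (16π + 4π) = (16 + 4)/2 = 10.
So Σ_{n ∈ Z} |c_n|^2 = 10.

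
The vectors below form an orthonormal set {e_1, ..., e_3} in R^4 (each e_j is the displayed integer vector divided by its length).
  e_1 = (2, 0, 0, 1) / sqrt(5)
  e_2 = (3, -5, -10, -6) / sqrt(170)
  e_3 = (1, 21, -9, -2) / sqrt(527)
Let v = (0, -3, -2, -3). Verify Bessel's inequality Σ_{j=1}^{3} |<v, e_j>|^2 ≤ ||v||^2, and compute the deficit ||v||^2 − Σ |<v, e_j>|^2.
Σ |<v, e_j>|^2 = 1315/62; ||v||^2 = 22; deficit = 49/62

Write each e_j = u_j / sqrt(<u_j, u_j>) where u_j is the displayed integer vector. Then <v, e_j> = <v, u_j> / sqrt(<u_j, u_j>), so |<v, e_j>|^2 = <v, u_j>^2 / <u_j, u_j>.
Coefficients: <v, e_1> = -3/sqrt(5), <v, e_2> = 53/sqrt(170), <v, e_3> = -39/sqrt(527).
Square and sum: Σ |<v, e_j>|^2 = 1315/62.
Compute ||v||^2 = v·v = 22.
Deficit = 22 − 1315/62 = 49/62 ≥ 0, confirming Bessel's inequality. (The deficit equals ||v − Σ <v,e_j> e_j||^2, the squared distance from v to span{e_j}.)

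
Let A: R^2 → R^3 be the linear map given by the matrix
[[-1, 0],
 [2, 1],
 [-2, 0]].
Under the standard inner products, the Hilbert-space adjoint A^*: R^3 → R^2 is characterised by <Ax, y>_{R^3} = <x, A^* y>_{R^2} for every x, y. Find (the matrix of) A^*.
A^* = A^T =
[[-1, 2, -2],
 [0, 1, 0]]

For real matrices with standard dot products, the defining identity <Ax, y> = <x, A^* y> gives (Ax)^T y = x^T (A^*) y, i.e. x^T A^T y = x^T (A^*) y. Since this holds for all x, y, we must have A^* = A^T. Therefore
A^* =
[[-1, 2, -2],
 [0, 1, 0]].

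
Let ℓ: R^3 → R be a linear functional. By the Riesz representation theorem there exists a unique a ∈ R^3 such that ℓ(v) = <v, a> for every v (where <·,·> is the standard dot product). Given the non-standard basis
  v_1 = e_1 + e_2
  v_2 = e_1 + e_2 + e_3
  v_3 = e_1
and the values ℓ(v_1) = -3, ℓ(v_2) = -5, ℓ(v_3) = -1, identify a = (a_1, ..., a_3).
a = (-1, -2, -2)

Write a = (a_1, ..., a_3) in the standard basis. For each basis vector v_i, ℓ(v_i) = <v_i, a> is a linear equation in the a_j's. Collect the n equations into a matrix system V a = ℓ, where row i of V is v_i (expressed in the standard basis). Since V is invertible (lower-triangular with 1s on the diagonal, up to permutation), solve by back-substitution:
  V =
[[1, 1, 0],
 [1, 1, 1],
 [1, 0, 0]]
  V a = (-3, -5, -1)
Solving gives a = (-1, -2, -2).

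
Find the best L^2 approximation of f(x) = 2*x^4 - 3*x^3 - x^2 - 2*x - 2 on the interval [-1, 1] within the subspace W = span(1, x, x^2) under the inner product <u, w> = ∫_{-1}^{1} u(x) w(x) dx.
g(x) = 5*x^2/7 - 19*x/5 - 76/35

The best approximation g ∈ W is the orthogonal projection of f onto W. Writing g = a_0 + a_1 x + a_2 x^2, the coefficients solve the normal equations G · a = b where
  G_{ij} = <φ_i, φ_j> and b_i = <f, φ_i>, with φ_0 = 1, φ_1 = x, φ_2 = x^2.
G =
  [2, 0, 2/3]
  [0, 2/3, 0]
  [2/3, 0, 2/5],
b = (-58/15, -38/15, -122/105).
Solving gives a_0 = -76/35, a_1 = -19/5, a_2 = 5/7, so
  g(x) = 5*x^2/7 - 19*x/5 - 76/35.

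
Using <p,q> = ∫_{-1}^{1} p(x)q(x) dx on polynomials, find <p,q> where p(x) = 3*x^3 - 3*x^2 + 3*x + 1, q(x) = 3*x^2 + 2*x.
<p,q> = 24/5

Expand the product: p(x)·q(x) = 9*x^5 - 3*x^4 + 3*x^3 + 9*x^2 + 2*x.
∫_{-1}^{1} of each monomial x^k gives [2/(k+1) if k even, 0 if k odd]. Integrating term-by-term (or equivalently evaluating the antiderivative F(x) = 3*x^6/2 - 3*x^5/5 + 3*x^4/4 + 3*x^3 + x^2 at the endpoints):
  F(1) − F(−1) = 113/20 − (17/20) = 24/5.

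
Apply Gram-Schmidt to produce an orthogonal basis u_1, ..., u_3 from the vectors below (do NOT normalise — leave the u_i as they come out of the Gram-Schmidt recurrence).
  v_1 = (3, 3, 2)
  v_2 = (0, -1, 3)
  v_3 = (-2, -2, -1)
Orthogonal basis:
  u_1 = (3, 3, 2)
  u_2 = (-9/22, -31/22, 30/11)
  u_3 = (-11/211, 9/211, 3/211)

Apply the Gram-Schmidt recurrence
  u_1 = v_1
  u_i = v_i − Σ_{j<i} ((v_i · u_j) / (u_j · u_j)) · u_j.

Step by step this gives:
  u_1 = (3, 3, 2)
  u_2 = (-9/22, -31/22, 30/11)
  u_3 = (-11/211, 9/211, 3/211)

Orthogonality check:
  u_2 · u_1 = 0 (should be 0)
  u_3 · u_1 = 0 (should be 0)
  u_3 · u_2 = 0 (should be 0)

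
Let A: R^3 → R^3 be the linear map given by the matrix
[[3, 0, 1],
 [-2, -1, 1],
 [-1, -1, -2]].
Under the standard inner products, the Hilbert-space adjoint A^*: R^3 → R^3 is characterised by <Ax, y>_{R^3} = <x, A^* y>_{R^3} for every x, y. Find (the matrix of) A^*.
A^* = A^T =
[[3, -2, -1],
 [0, -1, -1],
 [1, 1, -2]]

For real matrices with standard dot products, the defining identity <Ax, y> = <x, A^* y> gives (Ax)^T y = x^T (A^*) y, i.e. x^T A^T y = x^T (A^*) y. Since this holds for all x, y, we must have A^* = A^T. Therefore
A^* =
[[3, -2, -1],
 [0, -1, -1],
 [1, 1, -2]].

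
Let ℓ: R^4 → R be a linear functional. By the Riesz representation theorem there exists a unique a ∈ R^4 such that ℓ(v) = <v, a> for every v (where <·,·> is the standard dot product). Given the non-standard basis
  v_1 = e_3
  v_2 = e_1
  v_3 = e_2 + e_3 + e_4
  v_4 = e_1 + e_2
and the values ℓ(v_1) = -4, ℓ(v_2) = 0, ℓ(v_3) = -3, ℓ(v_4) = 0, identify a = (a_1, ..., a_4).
a = (0, 0, -4, 1)

Write a = (a_1, ..., a_4) in the standard basis. For each basis vector v_i, ℓ(v_i) = <v_i, a> is a linear equation in the a_j's. Collect the n equations into a matrix system V a = ℓ, where row i of V is v_i (expressed in the standard basis). Since V is invertible (lower-triangular with 1s on the diagonal, up to permutation), solve by back-substitution:
  V =
[[0, 0, 1, 0],
 [1, 0, 0, 0],
 [0, 1, 1, 1],
 [1, 1, 0, 0]]
  V a = (-4, 0, -3, 0)
Solving gives a = (0, 0, -4, 1).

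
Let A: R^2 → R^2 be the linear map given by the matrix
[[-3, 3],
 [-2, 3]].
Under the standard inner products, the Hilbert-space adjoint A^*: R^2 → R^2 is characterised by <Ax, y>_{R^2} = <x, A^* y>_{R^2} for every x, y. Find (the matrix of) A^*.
A^* = A^T =
[[-3, -2],
 [3, 3]]

For real matrices with standard dot products, the defining identity <Ax, y> = <x, A^* y> gives (Ax)^T y = x^T (A^*) y, i.e. x^T A^T y = x^T (A^*) y. Since this holds for all x, y, we must have A^* = A^T. Therefore
A^* =
[[-3, -2],
 [3, 3]].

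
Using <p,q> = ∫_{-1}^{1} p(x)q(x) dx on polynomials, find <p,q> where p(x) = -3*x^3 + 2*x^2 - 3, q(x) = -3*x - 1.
<p,q> = 124/15

Expand the product: p(x)·q(x) = 9*x^4 - 3*x^3 - 2*x^2 + 9*x + 3.
∫_{-1}^{1} of each monomial x^k gives [2/(k+1) if k even, 0 if k odd]. Integrating term-by-term (or equivalently evaluating the antiderivative F(x) = 9*x^5/5 - 3*x^4/4 - 2*x^3/3 + 9*x^2/2 + 3*x at the endpoints):
  F(1) − F(−1) = 473/60 − (-23/60) = 124/15.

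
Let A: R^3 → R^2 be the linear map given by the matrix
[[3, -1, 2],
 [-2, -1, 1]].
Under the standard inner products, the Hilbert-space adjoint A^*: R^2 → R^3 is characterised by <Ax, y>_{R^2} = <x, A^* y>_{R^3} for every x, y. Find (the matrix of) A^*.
A^* = A^T =
[[3, -2],
 [-1, -1],
 [2, 1]]

For real matrices with standard dot products, the defining identity <Ax, y> = <x, A^* y> gives (Ax)^T y = x^T (A^*) y, i.e. x^T A^T y = x^T (A^*) y. Since this holds for all x, y, we must have A^* = A^T. Therefore
A^* =
[[3, -2],
 [-1, -1],
 [2, 1]].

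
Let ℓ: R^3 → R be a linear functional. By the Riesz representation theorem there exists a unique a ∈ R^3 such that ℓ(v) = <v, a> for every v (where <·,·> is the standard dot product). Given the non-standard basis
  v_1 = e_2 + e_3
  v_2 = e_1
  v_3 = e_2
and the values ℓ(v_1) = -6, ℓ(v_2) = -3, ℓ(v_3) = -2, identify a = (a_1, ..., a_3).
a = (-3, -2, -4)

Write a = (a_1, ..., a_3) in the standard basis. For each basis vector v_i, ℓ(v_i) = <v_i, a> is a linear equation in the a_j's. Collect the n equations into a matrix system V a = ℓ, where row i of V is v_i (expressed in the standard basis). Since V is invertible (lower-triangular with 1s on the diagonal, up to permutation), solve by back-substitution:
  V =
[[0, 1, 1],
 [1, 0, 0],
 [0, 1, 0]]
  V a = (-6, -3, -2)
Solving gives a = (-3, -2, -4).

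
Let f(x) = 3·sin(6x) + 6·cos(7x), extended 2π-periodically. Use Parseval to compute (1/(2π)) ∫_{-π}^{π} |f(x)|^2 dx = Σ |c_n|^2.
Σ |c_n|^2 = 45/2

Expand |f|^2 and use orthogonality of {sin(nx), cos(mx)} on [-π, π]:
  ∫_{-π}^{π} sin(nx)^2 dx = π, ∫ cos(mx)^2 dx = π, and cross terms integrate to 0.
So ∫_{-π}^{π} f(x)^2 dx = 3^2 · π + 6^2 · π = (9 + 36)π.
Divide by 2π: (9 + 36)/2 = 45/2.
By Parseval, this equals Σ |c_n|^2.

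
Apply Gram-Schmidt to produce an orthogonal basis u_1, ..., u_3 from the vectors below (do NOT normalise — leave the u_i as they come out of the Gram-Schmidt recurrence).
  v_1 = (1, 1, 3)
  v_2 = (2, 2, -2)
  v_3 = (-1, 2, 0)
Orthogonal basis:
  u_1 = (1, 1, 3)
  u_2 = (24/11, 24/11, -16/11)
  u_3 = (-3/2, 3/2, 0)

Apply the Gram-Schmidt recurrence
  u_1 = v_1
  u_i = v_i − Σ_{j<i} ((v_i · u_j) / (u_j · u_j)) · u_j.

Step by step this gives:
  u_1 = (1, 1, 3)
  u_2 = (24/11, 24/11, -16/11)
  u_3 = (-3/2, 3/2, 0)

Orthogonality check:
  u_2 · u_1 = 0 (should be 0)
  u_3 · u_1 = 0 (should be 0)
  u_3 · u_2 = 0 (should be 0)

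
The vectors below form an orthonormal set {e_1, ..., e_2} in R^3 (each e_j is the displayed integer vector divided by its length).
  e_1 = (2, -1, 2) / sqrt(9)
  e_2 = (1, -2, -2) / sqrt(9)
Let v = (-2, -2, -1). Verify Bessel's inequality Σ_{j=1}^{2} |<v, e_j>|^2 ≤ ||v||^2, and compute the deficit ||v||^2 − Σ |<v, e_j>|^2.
Σ |<v, e_j>|^2 = 32/9; ||v||^2 = 9; deficit = 49/9

Write each e_j = u_j / sqrt(<u_j, u_j>) where u_j is the displayed integer vector. Then <v, e_j> = <v, u_j> / sqrt(<u_j, u_j>), so |<v, e_j>|^2 = <v, u_j>^2 / <u_j, u_j>.
Coefficients: <v, e_1> = -4/sqrt(9), <v, e_2> = 4/sqrt(9).
Square and sum: Σ |<v, e_j>|^2 = 32/9.
Compute ||v||^2 = v·v = 9.
Deficit = 9 − 32/9 = 49/9 ≥ 0, confirming Bessel's inequality. (The deficit equals ||v − Σ <v,e_j> e_j||^2, the squared distance from v to span{e_j}.)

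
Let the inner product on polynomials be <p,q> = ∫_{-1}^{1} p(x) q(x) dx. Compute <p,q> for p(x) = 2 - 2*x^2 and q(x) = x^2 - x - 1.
<p,q> = -32/15

Expand the product: p(x)·q(x) = -2*x^4 + 2*x^3 + 4*x^2 - 2*x - 2.
∫_{-1}^{1} of each monomial x^k gives [2/(k+1) if k even, 0 if k odd]. Integrating term-by-term (or equivalently evaluating the antiderivative F(x) = -2*x^5/5 + x^4/2 + 4*x^3/3 - x^2 - 2*x at the endpoints):
  F(1) − F(−1) = -47/30 − (17/30) = -32/15.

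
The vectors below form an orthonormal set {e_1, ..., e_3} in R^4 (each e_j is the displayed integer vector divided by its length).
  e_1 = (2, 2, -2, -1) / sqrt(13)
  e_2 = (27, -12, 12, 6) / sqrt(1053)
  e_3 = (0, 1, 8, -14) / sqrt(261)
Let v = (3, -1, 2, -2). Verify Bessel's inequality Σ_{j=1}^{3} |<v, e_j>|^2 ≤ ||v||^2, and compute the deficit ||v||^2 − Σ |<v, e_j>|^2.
Σ |<v, e_j>|^2 = 518/29; ||v||^2 = 18; deficit = 4/29

Write each e_j = u_j / sqrt(<u_j, u_j>) where u_j is the displayed integer vector. Then <v, e_j> = <v, u_j> / sqrt(<u_j, u_j>), so |<v, e_j>|^2 = <v, u_j>^2 / <u_j, u_j>.
Coefficients: <v, e_1> = 2/sqrt(13), <v, e_2> = 105/sqrt(1053), <v, e_3> = 43/sqrt(261).
Square and sum: Σ |<v, e_j>|^2 = 518/29.
Compute ||v||^2 = v·v = 18.
Deficit = 18 − 518/29 = 4/29 ≥ 0, confirming Bessel's inequality. (The deficit equals ||v − Σ <v,e_j> e_j||^2, the squared distance from v to span{e_j}.)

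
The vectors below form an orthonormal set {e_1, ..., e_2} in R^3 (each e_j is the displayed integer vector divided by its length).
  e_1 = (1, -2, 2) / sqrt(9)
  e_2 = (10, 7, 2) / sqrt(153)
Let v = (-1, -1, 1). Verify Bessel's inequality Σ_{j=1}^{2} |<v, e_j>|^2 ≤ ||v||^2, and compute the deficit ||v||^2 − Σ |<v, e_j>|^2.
Σ |<v, e_j>|^2 = 42/17; ||v||^2 = 3; deficit = 9/17

Write each e_j = u_j / sqrt(<u_j, u_j>) where u_j is the displayed integer vector. Then <v, e_j> = <v, u_j> / sqrt(<u_j, u_j>), so |<v, e_j>|^2 = <v, u_j>^2 / <u_j, u_j>.
Coefficients: <v, e_1> = 3/sqrt(9), <v, e_2> = -15/sqrt(153).
Square and sum: Σ |<v, e_j>|^2 = 42/17.
Compute ||v||^2 = v·v = 3.
Deficit = 3 − 42/17 = 9/17 ≥ 0, confirming Bessel's inequality. (The deficit equals ||v − Σ <v,e_j> e_j||^2, the squared distance from v to span{e_j}.)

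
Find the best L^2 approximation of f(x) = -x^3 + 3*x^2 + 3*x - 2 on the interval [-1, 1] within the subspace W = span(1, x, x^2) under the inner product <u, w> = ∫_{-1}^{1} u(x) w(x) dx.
g(x) = 3*x^2 + 12*x/5 - 2

The best approximation g ∈ W is the orthogonal projection of f onto W. Writing g = a_0 + a_1 x + a_2 x^2, the coefficients solve the normal equations G · a = b where
  G_{ij} = <φ_i, φ_j> and b_i = <f, φ_i>, with φ_0 = 1, φ_1 = x, φ_2 = x^2.
G =
  [2, 0, 2/3]
  [0, 2/3, 0]
  [2/3, 0, 2/5],
b = (-2, 8/5, -2/15).
Solving gives a_0 = -2, a_1 = 12/5, a_2 = 3, so
  g(x) = 3*x^2 + 12*x/5 - 2.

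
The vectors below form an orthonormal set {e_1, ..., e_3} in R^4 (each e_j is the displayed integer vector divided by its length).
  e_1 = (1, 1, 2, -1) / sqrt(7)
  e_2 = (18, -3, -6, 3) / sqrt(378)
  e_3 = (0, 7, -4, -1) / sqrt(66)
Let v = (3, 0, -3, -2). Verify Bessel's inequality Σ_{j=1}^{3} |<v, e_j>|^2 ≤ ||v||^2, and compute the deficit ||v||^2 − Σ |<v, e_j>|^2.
Σ |<v, e_j>|^2 = 161/11; ||v||^2 = 22; deficit = 81/11

Write each e_j = u_j / sqrt(<u_j, u_j>) where u_j is the displayed integer vector. Then <v, e_j> = <v, u_j> / sqrt(<u_j, u_j>), so |<v, e_j>|^2 = <v, u_j>^2 / <u_j, u_j>.
Coefficients: <v, e_1> = -1/sqrt(7), <v, e_2> = 66/sqrt(378), <v, e_3> = 14/sqrt(66).
Square and sum: Σ |<v, e_j>|^2 = 161/11.
Compute ||v||^2 = v·v = 22.
Deficit = 22 − 161/11 = 81/11 ≥ 0, confirming Bessel's inequality. (The deficit equals ||v − Σ <v,e_j> e_j||^2, the squared distance from v to span{e_j}.)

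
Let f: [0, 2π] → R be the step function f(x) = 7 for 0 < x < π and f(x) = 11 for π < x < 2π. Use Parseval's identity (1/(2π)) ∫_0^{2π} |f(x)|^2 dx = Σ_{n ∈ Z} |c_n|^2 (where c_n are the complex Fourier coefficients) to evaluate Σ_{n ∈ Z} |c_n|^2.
Σ |c_n|^2 = 85

Parseval equates the L^2 energy of f (normalised by 1/(2π)) with the ℓ^2 sum of its Fourier coefficients: (1/(2π)) ∫_0^{2π} |f|^2 = Σ |c_n|^2.
Compute the left side: (1/(2π)) [∫_0^π 7^2 dx + ∫_π^{2π} 11^2 dx] = (1/(2π)) · (49π + 121π) = (49 + 121)/2 = 85.
So Σ_{n ∈ Z} |c_n|^2 = 85.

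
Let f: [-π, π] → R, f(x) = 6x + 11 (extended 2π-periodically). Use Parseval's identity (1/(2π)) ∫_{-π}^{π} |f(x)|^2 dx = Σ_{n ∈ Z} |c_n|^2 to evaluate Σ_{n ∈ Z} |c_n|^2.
Σ |c_n|^2 = 12π^2 + 121

Expand and integrate term by term over [-π, π]:
  ∫ (6x)^2 dx = 36·(2π^3/3); ∫ 2·6·(11)·x dx = 0 (odd integrand); ∫ 11^2 dx = 121·2π.
So (1/(2π)) ∫_{-π}^{π} (6x + 11)^2 dx = 36π^2/3 + 121 = 12π^2 + 121.
Parseval ⇒ Σ |c_n|^2 = 12π^2 + 121.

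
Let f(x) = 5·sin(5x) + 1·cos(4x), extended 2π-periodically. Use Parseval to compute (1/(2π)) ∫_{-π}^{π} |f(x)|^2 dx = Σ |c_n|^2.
Σ |c_n|^2 = 13

Expand |f|^2 and use orthogonality of {sin(nx), cos(mx)} on [-π, π]:
  ∫_{-π}^{π} sin(nx)^2 dx = π, ∫ cos(mx)^2 dx = π, and cross terms integrate to 0.
So ∫_{-π}^{π} f(x)^2 dx = 5^2 · π + 1^2 · π = (25 + 1)π.
Divide by 2π: (25 + 1)/2 = 13.
By Parseval, this equals Σ |c_n|^2.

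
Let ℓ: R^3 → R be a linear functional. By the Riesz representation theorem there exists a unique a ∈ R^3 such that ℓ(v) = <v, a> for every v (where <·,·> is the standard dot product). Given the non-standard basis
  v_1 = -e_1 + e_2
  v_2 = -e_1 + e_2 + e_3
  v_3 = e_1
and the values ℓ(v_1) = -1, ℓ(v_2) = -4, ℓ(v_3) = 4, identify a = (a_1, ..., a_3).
a = (4, 3, -3)

Write a = (a_1, ..., a_3) in the standard basis. For each basis vector v_i, ℓ(v_i) = <v_i, a> is a linear equation in the a_j's. Collect the n equations into a matrix system V a = ℓ, where row i of V is v_i (expressed in the standard basis). Since V is invertible (lower-triangular with 1s on the diagonal, up to permutation), solve by back-substitution:
  V =
[[-1, 1, 0],
 [-1, 1, 1],
 [1, 0, 0]]
  V a = (-1, -4, 4)
Solving gives a = (4, 3, -3).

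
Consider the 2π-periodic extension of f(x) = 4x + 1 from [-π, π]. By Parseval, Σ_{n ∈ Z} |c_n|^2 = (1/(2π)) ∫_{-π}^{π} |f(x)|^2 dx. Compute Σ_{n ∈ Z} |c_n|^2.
Σ |c_n|^2 = 16π^2/3 + 1

Expand and integrate term by term over [-π, π]:
  ∫ (4x)^2 dx = 16·(2π^3/3); ∫ 2·4·(1)·x dx = 0 (odd integrand); ∫ 1^2 dx = 1·2π.
So (1/(2π)) ∫_{-π}^{π} (4x + 1)^2 dx = 16π^2/3 + 1 = 16π^2/3 + 1.
Parseval ⇒ Σ |c_n|^2 = 16π^2/3 + 1.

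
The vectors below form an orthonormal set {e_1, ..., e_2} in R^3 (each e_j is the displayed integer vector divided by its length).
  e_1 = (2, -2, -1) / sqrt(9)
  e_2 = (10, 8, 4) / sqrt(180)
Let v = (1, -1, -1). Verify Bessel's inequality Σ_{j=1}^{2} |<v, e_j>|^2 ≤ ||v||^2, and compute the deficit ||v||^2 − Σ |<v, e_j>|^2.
Σ |<v, e_j>|^2 = 14/5; ||v||^2 = 3; deficit = 1/5

Write each e_j = u_j / sqrt(<u_j, u_j>) where u_j is the displayed integer vector. Then <v, e_j> = <v, u_j> / sqrt(<u_j, u_j>), so |<v, e_j>|^2 = <v, u_j>^2 / <u_j, u_j>.
Coefficients: <v, e_1> = 5/sqrt(9), <v, e_2> = -2/sqrt(180).
Square and sum: Σ |<v, e_j>|^2 = 14/5.
Compute ||v||^2 = v·v = 3.
Deficit = 3 − 14/5 = 1/5 ≥ 0, confirming Bessel's inequality. (The deficit equals ||v − Σ <v,e_j> e_j||^2, the squared distance from v to span{e_j}.)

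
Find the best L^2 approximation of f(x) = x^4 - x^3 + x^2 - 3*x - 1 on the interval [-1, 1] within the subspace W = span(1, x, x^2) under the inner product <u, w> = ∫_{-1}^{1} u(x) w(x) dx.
g(x) = 13*x^2/7 - 18*x/5 - 38/35

The best approximation g ∈ W is the orthogonal projection of f onto W. Writing g = a_0 + a_1 x + a_2 x^2, the coefficients solve the normal equations G · a = b where
  G_{ij} = <φ_i, φ_j> and b_i = <f, φ_i>, with φ_0 = 1, φ_1 = x, φ_2 = x^2.
G =
  [2, 0, 2/3]
  [0, 2/3, 0]
  [2/3, 0, 2/5],
b = (-14/15, -12/5, 2/105).
Solving gives a_0 = -38/35, a_1 = -18/5, a_2 = 13/7, so
  g(x) = 13*x^2/7 - 18*x/5 - 38/35.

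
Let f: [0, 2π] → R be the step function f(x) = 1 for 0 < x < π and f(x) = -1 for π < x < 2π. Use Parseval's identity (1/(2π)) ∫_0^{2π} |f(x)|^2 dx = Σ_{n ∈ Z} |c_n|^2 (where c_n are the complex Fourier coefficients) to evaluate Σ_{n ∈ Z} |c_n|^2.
Σ |c_n|^2 = 1

Parseval equates the L^2 energy of f (normalised by 1/(2π)) with the ℓ^2 sum of its Fourier coefficients: (1/(2π)) ∫_0^{2π} |f|^2 = Σ |c_n|^2.
Compute the left side: (1/(2π)) [∫_0^π 1^2 dx + ∫_π^{2π} (-1)^2 dx] = (1/(2π)) · (1π + 1π) = (1 + 1)/2 = 1.
So Σ_{n ∈ Z} |c_n|^2 = 1.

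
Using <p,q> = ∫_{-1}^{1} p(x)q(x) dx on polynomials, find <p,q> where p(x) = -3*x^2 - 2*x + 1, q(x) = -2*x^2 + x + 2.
<p,q> = -4/15

Expand the product: p(x)·q(x) = 6*x^4 + x^3 - 10*x^2 - 3*x + 2.
∫_{-1}^{1} of each monomial x^k gives [2/(k+1) if k even, 0 if k odd]. Integrating term-by-term (or equivalently evaluating the antiderivative F(x) = 6*x^5/5 + x^4/4 - 10*x^3/3 - 3*x^2/2 + 2*x at the endpoints):
  F(1) − F(−1) = -83/60 − (-67/60) = -4/15.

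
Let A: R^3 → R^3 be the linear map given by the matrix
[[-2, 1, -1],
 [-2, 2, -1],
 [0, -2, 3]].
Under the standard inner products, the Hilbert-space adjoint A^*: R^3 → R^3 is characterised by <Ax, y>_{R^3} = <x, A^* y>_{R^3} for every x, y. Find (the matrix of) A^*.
A^* = A^T =
[[-2, -2, 0],
 [1, 2, -2],
 [-1, -1, 3]]

For real matrices with standard dot products, the defining identity <Ax, y> = <x, A^* y> gives (Ax)^T y = x^T (A^*) y, i.e. x^T A^T y = x^T (A^*) y. Since this holds for all x, y, we must have A^* = A^T. Therefore
A^* =
[[-2, -2, 0],
 [1, 2, -2],
 [-1, -1, 3]].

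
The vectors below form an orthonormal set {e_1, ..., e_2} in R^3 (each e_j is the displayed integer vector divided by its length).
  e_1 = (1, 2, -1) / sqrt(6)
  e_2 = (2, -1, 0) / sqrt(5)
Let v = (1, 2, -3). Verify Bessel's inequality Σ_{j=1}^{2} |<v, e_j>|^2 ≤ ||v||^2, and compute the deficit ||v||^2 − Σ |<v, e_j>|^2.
Σ |<v, e_j>|^2 = 32/3; ||v||^2 = 14; deficit = 10/3

Write each e_j = u_j / sqrt(<u_j, u_j>) where u_j is the displayed integer vector. Then <v, e_j> = <v, u_j> / sqrt(<u_j, u_j>), so |<v, e_j>|^2 = <v, u_j>^2 / <u_j, u_j>.
Coefficients: <v, e_1> = 8/sqrt(6), <v, e_2> = 0/sqrt(5).
Square and sum: Σ |<v, e_j>|^2 = 32/3.
Compute ||v||^2 = v·v = 14.
Deficit = 14 − 32/3 = 10/3 ≥ 0, confirming Bessel's inequality. (The deficit equals ||v − Σ <v,e_j> e_j||^2, the squared distance from v to span{e_j}.)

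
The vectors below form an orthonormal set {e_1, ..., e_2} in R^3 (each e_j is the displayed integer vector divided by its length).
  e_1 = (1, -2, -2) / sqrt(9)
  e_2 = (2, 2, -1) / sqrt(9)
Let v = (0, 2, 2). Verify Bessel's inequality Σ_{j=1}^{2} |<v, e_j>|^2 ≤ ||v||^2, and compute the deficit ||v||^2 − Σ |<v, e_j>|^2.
Σ |<v, e_j>|^2 = 68/9; ||v||^2 = 8; deficit = 4/9

Write each e_j = u_j / sqrt(<u_j, u_j>) where u_j is the displayed integer vector. Then <v, e_j> = <v, u_j> / sqrt(<u_j, u_j>), so |<v, e_j>|^2 = <v, u_j>^2 / <u_j, u_j>.
Coefficients: <v, e_1> = -8/sqrt(9), <v, e_2> = 2/sqrt(9).
Square and sum: Σ |<v, e_j>|^2 = 68/9.
Compute ||v||^2 = v·v = 8.
Deficit = 8 − 68/9 = 4/9 ≥ 0, confirming Bessel's inequality. (The deficit equals ||v − Σ <v,e_j> e_j||^2, the squared distance from v to span{e_j}.)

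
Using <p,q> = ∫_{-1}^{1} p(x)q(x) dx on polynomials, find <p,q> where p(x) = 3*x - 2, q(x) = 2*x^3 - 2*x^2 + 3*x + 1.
<p,q> = 106/15

Expand the product: p(x)·q(x) = 6*x^4 - 10*x^3 + 13*x^2 - 3*x - 2.
∫_{-1}^{1} of each monomial x^k gives [2/(k+1) if k even, 0 if k odd]. Integrating term-by-term (or equivalently evaluating the antiderivative F(x) = 6*x^5/5 - 5*x^4/2 + 13*x^3/3 - 3*x^2/2 - 2*x at the endpoints):
  F(1) − F(−1) = -7/15 − (-113/15) = 106/15.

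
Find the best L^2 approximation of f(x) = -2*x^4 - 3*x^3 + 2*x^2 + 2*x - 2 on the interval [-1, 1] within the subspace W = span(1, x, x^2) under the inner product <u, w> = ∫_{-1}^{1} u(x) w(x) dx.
g(x) = 2*x^2/7 + x/5 - 64/35

The best approximation g ∈ W is the orthogonal projection of f onto W. Writing g = a_0 + a_1 x + a_2 x^2, the coefficients solve the normal equations G · a = b where
  G_{ij} = <φ_i, φ_j> and b_i = <f, φ_i>, with φ_0 = 1, φ_1 = x, φ_2 = x^2.
G =
  [2, 0, 2/3]
  [0, 2/3, 0]
  [2/3, 0, 2/5],
b = (-52/15, 2/15, -116/105).
Solving gives a_0 = -64/35, a_1 = 1/5, a_2 = 2/7, so
  g(x) = 2*x^2/7 + x/5 - 64/35.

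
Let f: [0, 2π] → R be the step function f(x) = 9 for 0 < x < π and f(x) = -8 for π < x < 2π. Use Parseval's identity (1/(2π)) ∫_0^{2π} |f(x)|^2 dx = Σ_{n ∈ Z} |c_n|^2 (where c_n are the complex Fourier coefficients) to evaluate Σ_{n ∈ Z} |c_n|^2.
Σ |c_n|^2 = 145/2

Parseval equates the L^2 energy of f (normalised by 1/(2π)) with the ℓ^2 sum of its Fourier coefficients: (1/(2π)) ∫_0^{2π} |f|^2 = Σ |c_n|^2.
Compute the left side: (1/(2π)) [∫_0^π 9^2 dx + ∫_π^{2π} (-8)^2 dx] = (1/(2π)) · (81π + 64π) = (81 + 64)/2 = 145/2.
So Σ_{n ∈ Z} |c_n|^2 = 145/2.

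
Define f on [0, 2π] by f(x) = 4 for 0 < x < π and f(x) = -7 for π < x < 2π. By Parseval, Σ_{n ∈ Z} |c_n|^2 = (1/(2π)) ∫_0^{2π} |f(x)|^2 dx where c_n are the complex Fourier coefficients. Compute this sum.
Σ |c_n|^2 = 65/2

Parseval equates the L^2 energy of f (normalised by 1/(2π)) with the ℓ^2 sum of its Fourier coefficients: (1/(2π)) ∫_0^{2π} |f|^2 = Σ |c_n|^2.
Compute the left side: (1/(2π)) [∫_0^π 4^2 dx + ∫_π^{2π} (-7)^2 dx] = (1/(2π)) · (16π + 49π) = (16 + 49)/2 = 65/2.
So Σ_{n ∈ Z} |c_n|^2 = 65/2.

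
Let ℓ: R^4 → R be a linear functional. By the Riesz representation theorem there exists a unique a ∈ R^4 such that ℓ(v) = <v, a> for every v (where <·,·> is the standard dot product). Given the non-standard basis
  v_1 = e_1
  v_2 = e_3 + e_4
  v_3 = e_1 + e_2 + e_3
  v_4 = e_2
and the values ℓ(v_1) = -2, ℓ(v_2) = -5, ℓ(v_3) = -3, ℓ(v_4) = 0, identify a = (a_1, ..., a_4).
a = (-2, 0, -1, -4)

Write a = (a_1, ..., a_4) in the standard basis. For each basis vector v_i, ℓ(v_i) = <v_i, a> is a linear equation in the a_j's. Collect the n equations into a matrix system V a = ℓ, where row i of V is v_i (expressed in the standard basis). Since V is invertible (lower-triangular with 1s on the diagonal, up to permutation), solve by back-substitution:
  V =
[[1, 0, 0, 0],
 [0, 0, 1, 1],
 [1, 1, 1, 0],
 [0, 1, 0, 0]]
  V a = (-2, -5, -3, 0)
Solving gives a = (-2, 0, -1, -4).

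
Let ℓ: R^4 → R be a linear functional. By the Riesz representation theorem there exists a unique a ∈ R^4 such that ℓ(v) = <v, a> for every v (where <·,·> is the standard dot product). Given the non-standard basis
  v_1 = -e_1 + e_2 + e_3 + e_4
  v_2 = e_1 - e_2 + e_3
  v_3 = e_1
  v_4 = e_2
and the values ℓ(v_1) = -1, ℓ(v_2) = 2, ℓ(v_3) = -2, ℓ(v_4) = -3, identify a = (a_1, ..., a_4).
a = (-2, -3, 1, -1)

Write a = (a_1, ..., a_4) in the standard basis. For each basis vector v_i, ℓ(v_i) = <v_i, a> is a linear equation in the a_j's. Collect the n equations into a matrix system V a = ℓ, where row i of V is v_i (expressed in the standard basis). Since V is invertible (lower-triangular with 1s on the diagonal, up to permutation), solve by back-substitution:
  V =
[[-1, 1, 1, 1],
 [1, -1, 1, 0],
 [1, 0, 0, 0],
 [0, 1, 0, 0]]
  V a = (-1, 2, -2, -3)
Solving gives a = (-2, -3, 1, -1).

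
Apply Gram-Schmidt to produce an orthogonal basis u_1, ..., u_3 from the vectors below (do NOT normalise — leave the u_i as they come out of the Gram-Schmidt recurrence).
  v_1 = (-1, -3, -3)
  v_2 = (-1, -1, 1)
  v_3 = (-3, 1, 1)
Orthogonal basis:
  u_1 = (-1, -3, -3)
  u_2 = (-18/19, -16/19, 22/19)
  u_3 = (-15/7, 10/7, -5/7)

Apply the Gram-Schmidt recurrence
  u_1 = v_1
  u_i = v_i − Σ_{j<i} ((v_i · u_j) / (u_j · u_j)) · u_j.

Step by step this gives:
  u_1 = (-1, -3, -3)
  u_2 = (-18/19, -16/19, 22/19)
  u_3 = (-15/7, 10/7, -5/7)

Orthogonality check:
  u_2 · u_1 = 0 (should be 0)
  u_3 · u_1 = 0 (should be 0)
  u_3 · u_2 = 0 (should be 0)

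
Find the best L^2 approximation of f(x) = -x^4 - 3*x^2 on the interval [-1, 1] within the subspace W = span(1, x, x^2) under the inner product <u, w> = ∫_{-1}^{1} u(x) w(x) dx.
g(x) = 3/35 - 27*x^2/7

The best approximation g ∈ W is the orthogonal projection of f onto W. Writing g = a_0 + a_1 x + a_2 x^2, the coefficients solve the normal equations G · a = b where
  G_{ij} = <φ_i, φ_j> and b_i = <f, φ_i>, with φ_0 = 1, φ_1 = x, φ_2 = x^2.
G =
  [2, 0, 2/3]
  [0, 2/3, 0]
  [2/3, 0, 2/5],
b = (-12/5, 0, -52/35).
Solving gives a_0 = 3/35, a_1 = 0, a_2 = -27/7, so
  g(x) = 3/35 - 27*x^2/7.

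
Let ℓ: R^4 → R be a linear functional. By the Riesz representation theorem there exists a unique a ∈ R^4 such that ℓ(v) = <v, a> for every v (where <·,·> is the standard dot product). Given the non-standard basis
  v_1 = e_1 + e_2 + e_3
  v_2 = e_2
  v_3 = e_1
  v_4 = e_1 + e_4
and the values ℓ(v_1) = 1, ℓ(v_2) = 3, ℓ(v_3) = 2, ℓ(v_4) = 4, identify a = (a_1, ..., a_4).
a = (2, 3, -4, 2)

Write a = (a_1, ..., a_4) in the standard basis. For each basis vector v_i, ℓ(v_i) = <v_i, a> is a linear equation in the a_j's. Collect the n equations into a matrix system V a = ℓ, where row i of V is v_i (expressed in the standard basis). Since V is invertible (lower-triangular with 1s on the diagonal, up to permutation), solve by back-substitution:
  V =
[[1, 1, 1, 0],
 [0, 1, 0, 0],
 [1, 0, 0, 0],
 [1, 0, 0, 1]]
  V a = (1, 3, 2, 4)
Solving gives a = (2, 3, -4, 2).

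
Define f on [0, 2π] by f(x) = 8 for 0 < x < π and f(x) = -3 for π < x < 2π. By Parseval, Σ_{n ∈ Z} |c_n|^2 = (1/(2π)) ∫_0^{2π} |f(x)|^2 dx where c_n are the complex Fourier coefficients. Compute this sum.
Σ |c_n|^2 = 73/2

Parseval equates the L^2 energy of f (normalised by 1/(2π)) with the ℓ^2 sum of its Fourier coefficients: (1/(2π)) ∫_0^{2π} |f|^2 = Σ |c_n|^2.
Compute the left side: (1/(2π)) [∫_0^π 8^2 dx + ∫_π^{2π} (-3)^2 dx] = (1/(2π)) · (64π + 9π) = (64 + 9)/2 = 73/2.
So Σ_{n ∈ Z} |c_n|^2 = 73/2.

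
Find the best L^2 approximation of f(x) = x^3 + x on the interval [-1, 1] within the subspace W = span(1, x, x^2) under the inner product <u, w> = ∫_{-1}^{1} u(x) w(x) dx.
g(x) = 8*x/5

The best approximation g ∈ W is the orthogonal projection of f onto W. Writing g = a_0 + a_1 x + a_2 x^2, the coefficients solve the normal equations G · a = b where
  G_{ij} = <φ_i, φ_j> and b_i = <f, φ_i>, with φ_0 = 1, φ_1 = x, φ_2 = x^2.
G =
  [2, 0, 2/3]
  [0, 2/3, 0]
  [2/3, 0, 2/5],
b = (0, 16/15, 0).
Solving gives a_0 = 0, a_1 = 8/5, a_2 = 0, so
  g(x) = 8*x/5.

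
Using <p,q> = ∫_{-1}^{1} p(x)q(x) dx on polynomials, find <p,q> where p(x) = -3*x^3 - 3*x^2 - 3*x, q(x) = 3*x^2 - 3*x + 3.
<p,q> = 0

Expand the product: p(x)·q(x) = -9*x^5 - 9*x^3 - 9*x.
∫_{-1}^{1} of each monomial x^k gives [2/(k+1) if k even, 0 if k odd]. Integrating term-by-term (or equivalently evaluating the antiderivative F(x) = -3*x^6/2 - 9*x^4/4 - 9*x^2/2 at the endpoints):
  F(1) − F(−1) = -33/4 − (-33/4) = 0.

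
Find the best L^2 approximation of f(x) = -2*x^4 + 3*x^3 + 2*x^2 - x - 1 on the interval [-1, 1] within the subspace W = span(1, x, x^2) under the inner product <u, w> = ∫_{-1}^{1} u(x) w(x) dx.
g(x) = 2*x^2/7 + 4*x/5 - 29/35

The best approximation g ∈ W is the orthogonal projection of f onto W. Writing g = a_0 + a_1 x + a_2 x^2, the coefficients solve the normal equations G · a = b where
  G_{ij} = <φ_i, φ_j> and b_i = <f, φ_i>, with φ_0 = 1, φ_1 = x, φ_2 = x^2.
G =
  [2, 0, 2/3]
  [0, 2/3, 0]
  [2/3, 0, 2/5],
b = (-22/15, 8/15, -46/105).
Solving gives a_0 = -29/35, a_1 = 4/5, a_2 = 2/7, so
  g(x) = 2*x^2/7 + 4*x/5 - 29/35.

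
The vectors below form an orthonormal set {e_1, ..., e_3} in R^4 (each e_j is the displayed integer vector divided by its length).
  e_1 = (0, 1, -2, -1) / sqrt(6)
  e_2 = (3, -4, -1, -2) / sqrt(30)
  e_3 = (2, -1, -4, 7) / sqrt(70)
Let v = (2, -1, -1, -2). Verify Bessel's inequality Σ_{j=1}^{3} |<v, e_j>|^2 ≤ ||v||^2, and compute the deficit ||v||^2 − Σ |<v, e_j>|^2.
Σ |<v, e_j>|^2 = 131/14; ||v||^2 = 10; deficit = 9/14

Write each e_j = u_j / sqrt(<u_j, u_j>) where u_j is the displayed integer vector. Then <v, e_j> = <v, u_j> / sqrt(<u_j, u_j>), so |<v, e_j>|^2 = <v, u_j>^2 / <u_j, u_j>.
Coefficients: <v, e_1> = 3/sqrt(6), <v, e_2> = 15/sqrt(30), <v, e_3> = -5/sqrt(70).
Square and sum: Σ |<v, e_j>|^2 = 131/14.
Compute ||v||^2 = v·v = 10.
Deficit = 10 − 131/14 = 9/14 ≥ 0, confirming Bessel's inequality. (The deficit equals ||v − Σ <v,e_j> e_j||^2, the squared distance from v to span{e_j}.)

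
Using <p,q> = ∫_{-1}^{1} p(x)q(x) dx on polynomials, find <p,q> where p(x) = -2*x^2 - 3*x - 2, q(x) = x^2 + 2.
<p,q> = -64/5

Expand the product: p(x)·q(x) = -2*x^4 - 3*x^3 - 6*x^2 - 6*x - 4.
∫_{-1}^{1} of each monomial x^k gives [2/(k+1) if k even, 0 if k odd]. Integrating term-by-term (or equivalently evaluating the antiderivative F(x) = -2*x^5/5 - 3*x^4/4 - 2*x^3 - 3*x^2 - 4*x at the endpoints):
  F(1) − F(−1) = -203/20 − (53/20) = -64/5.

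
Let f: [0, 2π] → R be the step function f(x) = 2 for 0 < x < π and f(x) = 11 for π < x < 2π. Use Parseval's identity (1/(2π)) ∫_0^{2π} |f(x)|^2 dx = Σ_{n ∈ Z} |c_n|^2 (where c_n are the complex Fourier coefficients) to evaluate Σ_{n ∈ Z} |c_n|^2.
Σ |c_n|^2 = 125/2

Parseval equates the L^2 energy of f (normalised by 1/(2π)) with the ℓ^2 sum of its Fourier coefficients: (1/(2π)) ∫_0^{2π} |f|^2 = Σ |c_n|^2.
Compute the left side: (1/(2π)) [∫_0^π 2^2 dx + ∫_π^{2π} 11^2 dx] = (1/(2π)) · (4π + 121π) = (4 + 121)/2 = 125/2.
So Σ_{n ∈ Z} |c_n|^2 = 125/2.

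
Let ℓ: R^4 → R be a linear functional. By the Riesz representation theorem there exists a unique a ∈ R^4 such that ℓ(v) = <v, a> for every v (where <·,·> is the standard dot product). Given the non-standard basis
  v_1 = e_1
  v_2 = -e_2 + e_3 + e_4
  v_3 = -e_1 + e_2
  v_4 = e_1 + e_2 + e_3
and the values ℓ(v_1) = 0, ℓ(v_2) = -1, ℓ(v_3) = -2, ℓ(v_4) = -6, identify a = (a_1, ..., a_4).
a = (0, -2, -4, 1)

Write a = (a_1, ..., a_4) in the standard basis. For each basis vector v_i, ℓ(v_i) = <v_i, a> is a linear equation in the a_j's. Collect the n equations into a matrix system V a = ℓ, where row i of V is v_i (expressed in the standard basis). Since V is invertible (lower-triangular with 1s on the diagonal, up to permutation), solve by back-substitution:
  V =
[[1, 0, 0, 0],
 [0, -1, 1, 1],
 [-1, 1, 0, 0],
 [1, 1, 1, 0]]
  V a = (0, -1, -2, -6)
Solving gives a = (0, -2, -4, 1).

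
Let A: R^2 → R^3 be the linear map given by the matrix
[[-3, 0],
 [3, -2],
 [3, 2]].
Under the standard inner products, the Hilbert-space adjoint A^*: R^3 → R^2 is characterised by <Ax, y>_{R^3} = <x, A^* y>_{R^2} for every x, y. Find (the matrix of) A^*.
A^* = A^T =
[[-3, 3, 3],
 [0, -2, 2]]

For real matrices with standard dot products, the defining identity <Ax, y> = <x, A^* y> gives (Ax)^T y = x^T (A^*) y, i.e. x^T A^T y = x^T (A^*) y. Since this holds for all x, y, we must have A^* = A^T. Therefore
A^* =
[[-3, 3, 3],
 [0, -2, 2]].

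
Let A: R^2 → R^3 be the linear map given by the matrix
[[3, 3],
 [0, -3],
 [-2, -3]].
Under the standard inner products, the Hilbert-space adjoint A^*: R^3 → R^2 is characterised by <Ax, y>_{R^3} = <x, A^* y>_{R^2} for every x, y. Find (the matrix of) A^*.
A^* = A^T =
[[3, 0, -2],
 [3, -3, -3]]

For real matrices with standard dot products, the defining identity <Ax, y> = <x, A^* y> gives (Ax)^T y = x^T (A^*) y, i.e. x^T A^T y = x^T (A^*) y. Since this holds for all x, y, we must have A^* = A^T. Therefore
A^* =
[[3, 0, -2],
 [3, -3, -3]].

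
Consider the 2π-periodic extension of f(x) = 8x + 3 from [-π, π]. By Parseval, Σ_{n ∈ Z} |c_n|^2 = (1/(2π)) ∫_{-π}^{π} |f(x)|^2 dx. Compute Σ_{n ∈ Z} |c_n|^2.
Σ |c_n|^2 = 64π^2/3 + 9

Expand and integrate term by term over [-π, π]:
  ∫ (8x)^2 dx = 64·(2π^3/3); ∫ 2·8·(3)·x dx = 0 (odd integrand); ∫ 3^2 dx = 9·2π.
So (1/(2π)) ∫_{-π}^{π} (8x + 3)^2 dx = 64π^2/3 + 9 = 64π^2/3 + 9.
Parseval ⇒ Σ |c_n|^2 = 64π^2/3 + 9.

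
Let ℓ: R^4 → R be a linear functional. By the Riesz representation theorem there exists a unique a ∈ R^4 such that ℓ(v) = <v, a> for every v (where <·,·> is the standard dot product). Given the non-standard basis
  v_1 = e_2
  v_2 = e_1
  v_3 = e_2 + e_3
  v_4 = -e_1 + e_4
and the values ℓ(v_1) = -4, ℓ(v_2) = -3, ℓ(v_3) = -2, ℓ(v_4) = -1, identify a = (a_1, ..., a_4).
a = (-3, -4, 2, -4)

Write a = (a_1, ..., a_4) in the standard basis. For each basis vector v_i, ℓ(v_i) = <v_i, a> is a linear equation in the a_j's. Collect the n equations into a matrix system V a = ℓ, where row i of V is v_i (expressed in the standard basis). Since V is invertible (lower-triangular with 1s on the diagonal, up to permutation), solve by back-substitution:
  V =
[[0, 1, 0, 0],
 [1, 0, 0, 0],
 [0, 1, 1, 0],
 [-1, 0, 0, 1]]
  V a = (-4, -3, -2, -1)
Solving gives a = (-3, -4, 2, -4).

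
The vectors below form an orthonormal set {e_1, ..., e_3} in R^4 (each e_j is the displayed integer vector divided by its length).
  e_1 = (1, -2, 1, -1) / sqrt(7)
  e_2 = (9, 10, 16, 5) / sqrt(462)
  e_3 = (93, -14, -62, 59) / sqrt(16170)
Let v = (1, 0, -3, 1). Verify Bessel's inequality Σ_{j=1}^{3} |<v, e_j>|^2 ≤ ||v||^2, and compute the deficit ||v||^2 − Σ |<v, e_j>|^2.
Σ |<v, e_j>|^2 = 2659/245; ||v||^2 = 11; deficit = 36/245

Write each e_j = u_j / sqrt(<u_j, u_j>) where u_j is the displayed integer vector. Then <v, e_j> = <v, u_j> / sqrt(<u_j, u_j>), so |<v, e_j>|^2 = <v, u_j>^2 / <u_j, u_j>.
Coefficients: <v, e_1> = -3/sqrt(7), <v, e_2> = -34/sqrt(462), <v, e_3> = 338/sqrt(16170).
Square and sum: Σ |<v, e_j>|^2 = 2659/245.
Compute ||v||^2 = v·v = 11.
Deficit = 11 − 2659/245 = 36/245 ≥ 0, confirming Bessel's inequality. (The deficit equals ||v − Σ <v,e_j> e_j||^2, the squared distance from v to span{e_j}.)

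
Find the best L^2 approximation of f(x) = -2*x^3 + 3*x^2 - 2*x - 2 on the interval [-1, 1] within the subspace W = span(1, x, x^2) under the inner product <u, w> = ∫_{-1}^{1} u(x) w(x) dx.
g(x) = 3*x^2 - 16*x/5 - 2

The best approximation g ∈ W is the orthogonal projection of f onto W. Writing g = a_0 + a_1 x + a_2 x^2, the coefficients solve the normal equations G · a = b where
  G_{ij} = <φ_i, φ_j> and b_i = <f, φ_i>, with φ_0 = 1, φ_1 = x, φ_2 = x^2.
G =
  [2, 0, 2/3]
  [0, 2/3, 0]
  [2/3, 0, 2/5],
b = (-2, -32/15, -2/15).
Solving gives a_0 = -2, a_1 = -16/5, a_2 = 3, so
  g(x) = 3*x^2 - 16*x/5 - 2.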